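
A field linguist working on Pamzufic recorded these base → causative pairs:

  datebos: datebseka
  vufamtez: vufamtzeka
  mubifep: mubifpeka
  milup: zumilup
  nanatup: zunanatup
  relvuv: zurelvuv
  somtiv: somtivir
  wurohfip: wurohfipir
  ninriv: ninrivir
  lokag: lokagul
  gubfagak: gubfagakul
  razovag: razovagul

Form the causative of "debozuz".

zudebozuz

mubifep and milup both end in -p yet inflect differently (mubifpeka, zumilup), so the final letter is not what conditions the rule; the last vowel is.
"debozuz" has last vowel 'u'. The stems whose last vowel is 'u' (milup → zumilup, nanatup → zunanatup, relvuv → zurelvuv) add the prefix zu-.
The other patterns: stems whose last vowel is 'e' or 'o' delete the last vowel and add -eka; stems whose last vowel is 'i' add -ir; stems whose last vowel is 'a' add -ul.
So debozuz → zudebozuz.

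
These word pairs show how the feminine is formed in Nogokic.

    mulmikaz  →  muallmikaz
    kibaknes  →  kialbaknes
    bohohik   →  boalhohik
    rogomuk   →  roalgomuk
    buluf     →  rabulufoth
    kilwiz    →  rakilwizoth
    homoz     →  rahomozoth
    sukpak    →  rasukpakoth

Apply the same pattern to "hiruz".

rahiruzoth

"hiruz" has 2 vowels. The stems with 2 vowels (buluf → rabulufoth, kilwiz → rakilwizoth, homoz → rahomozoth) add ra- … -oth around the stem.
So hiruz → rahiruzoth.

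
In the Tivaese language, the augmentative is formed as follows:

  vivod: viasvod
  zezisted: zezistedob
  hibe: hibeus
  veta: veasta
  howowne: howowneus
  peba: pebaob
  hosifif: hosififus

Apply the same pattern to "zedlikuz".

zedlikuzob

"zedlikuz" begins with z-. The one such stem in the data (zezisted → zezistedob) adds -ob, so the same rule applies.
The other patterns: stems beginning with v- insert -as- after the first vowel; stems beginning with h- add -us.
So zedlikuz → zedlikuzob.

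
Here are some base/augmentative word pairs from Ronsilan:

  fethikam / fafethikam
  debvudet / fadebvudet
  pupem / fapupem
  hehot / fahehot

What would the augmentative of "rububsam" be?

farububsam

Every pair shown (fethikam → fafethikam, debvudet → fadebvudet, pupem → fapupem, …) follows the same rule: add the prefix fa-.
So rububsam → farububsam.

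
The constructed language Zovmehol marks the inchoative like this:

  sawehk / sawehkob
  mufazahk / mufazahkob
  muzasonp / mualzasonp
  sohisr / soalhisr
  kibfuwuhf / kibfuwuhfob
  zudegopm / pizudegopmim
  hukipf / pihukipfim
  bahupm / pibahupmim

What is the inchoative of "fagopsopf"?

"fagopsopf" has second-to-last letter 'p'. The stems whose second-to-last letter is 'p' (zudegopm → pizudegopmim, hukipf → pihukipfim, bahupm → pibahupmim) add pi- … -im around the stem.
The other patterns: stems whose second-to-last letter is 'h' add -ob; stems whose second-to-last letter is 'n' or 's' insert -al- after the first vowel.
So fagopsopf → pifagopsopfim.

pifagopsopfim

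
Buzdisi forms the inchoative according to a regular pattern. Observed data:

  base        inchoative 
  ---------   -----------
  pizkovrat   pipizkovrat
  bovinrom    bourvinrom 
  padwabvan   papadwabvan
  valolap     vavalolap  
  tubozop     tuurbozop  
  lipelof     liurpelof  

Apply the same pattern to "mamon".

maurmon

tubozop and valolap both end in -p yet inflect differently (tuurbozop, vavalolap), so the final letter is not what conditions the rule; the last vowel is.
"mamon" has last vowel 'o'. The stems whose last vowel is 'o' (bovinrom → bourvinrom, lipelof → liurpelof, tubozop → tuurbozop) insert -ur- after the first vowel.
The other pattern: stems whose last vowel is 'a' repeat the first consonant+vowel as a prefix.
So mamon → maurmon.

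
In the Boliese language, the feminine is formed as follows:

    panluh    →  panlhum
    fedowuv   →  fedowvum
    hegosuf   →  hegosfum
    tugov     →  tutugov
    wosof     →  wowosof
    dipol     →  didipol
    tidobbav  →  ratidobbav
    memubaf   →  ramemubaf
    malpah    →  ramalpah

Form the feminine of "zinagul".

fedowuv and tugov both end in -v yet inflect differently (fedowvum, tutugov), so the final letter is not what conditions the rule; the last vowel is.
"zinagul" has last vowel 'u'. The stems whose last vowel is 'u' (panluh → panlhum, fedowuv → fedowvum, hegosuf → hegosfum) delete the last vowel and add -um.
The other patterns: stems whose last vowel is 'o' repeat the first consonant+vowel as a prefix; stems whose last vowel is 'a' add the prefix ra-.
So zinagul → zinaglum.

zinaglum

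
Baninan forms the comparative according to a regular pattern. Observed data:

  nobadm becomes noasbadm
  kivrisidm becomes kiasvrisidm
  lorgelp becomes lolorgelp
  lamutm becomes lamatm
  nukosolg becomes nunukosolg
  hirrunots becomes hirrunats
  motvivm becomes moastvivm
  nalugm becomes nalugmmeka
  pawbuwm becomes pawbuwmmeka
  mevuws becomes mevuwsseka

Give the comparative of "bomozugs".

bomozugsseka

lamutm and kivrisidm both end in -m yet inflect differently (lamatm, kiasvrisidm), so the final letter is not what conditions the rule; the second-to-last letter is.
"bomozugs" has second-to-last letter 'g'. The one such stem in the data (nalugm → nalugmmeka) doubles the final consonant and adds -eka (as do pawbuwm, mevuws), so the same rule applies.
The other patterns: stems whose second-to-last letter is 't' change the last vowel to 'a'; stems whose second-to-last letter is 'd' or 'v' insert -as- after the first vowel; stems whose second-to-last letter is 'l' repeat the first consonant+vowel as a prefix.
So bomozugs → bomozugsseka.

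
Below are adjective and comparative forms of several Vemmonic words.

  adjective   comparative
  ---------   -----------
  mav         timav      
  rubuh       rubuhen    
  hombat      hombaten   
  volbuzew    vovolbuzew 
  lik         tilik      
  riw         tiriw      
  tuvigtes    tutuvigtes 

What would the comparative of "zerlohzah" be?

zezerlohzah

"zerlohzah" has 3 vowels. The stems with 3 vowels (volbuzew → vovolbuzew, tuvigtes → tutuvigtes) repeat the first consonant+vowel as a prefix.
The other patterns: stems with 1 vowel add the prefix ti-; stems with 2 vowels add -en.
So zerlohzah → zezerlohzah.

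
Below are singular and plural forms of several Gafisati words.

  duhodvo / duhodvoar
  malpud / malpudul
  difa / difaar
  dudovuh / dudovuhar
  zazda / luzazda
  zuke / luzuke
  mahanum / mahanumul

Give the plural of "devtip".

"devtip" begins with d-. The stems beginning with d- (difa → difaar, duhodvo → duhodvoar, dudovuh → dudovuhar) add -ar.
The other patterns: stems beginning with z- add the prefix lu-; stems beginning with m- add -ul.
So devtip → devtipar.

devtipar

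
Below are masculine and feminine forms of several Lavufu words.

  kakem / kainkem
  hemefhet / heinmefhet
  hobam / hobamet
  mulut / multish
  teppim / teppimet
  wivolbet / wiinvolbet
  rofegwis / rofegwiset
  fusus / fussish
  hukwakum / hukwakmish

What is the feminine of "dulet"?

duinlet

hemefhet and mulut both end in -t yet inflect differently (heinmefhet, multish), so the final letter is not what conditions the rule; the last vowel is.
"dulet" has last vowel 'e'. The stems whose last vowel is 'e' (hemefhet → heinmefhet, kakem → kainkem, wivolbet → wiinvolbet) insert -in- after the first vowel.
The other patterns: stems whose last vowel is 'u' delete the last vowel and add -ish; stems whose last vowel is 'a' or 'i' add -et.
So dulet → duinlet.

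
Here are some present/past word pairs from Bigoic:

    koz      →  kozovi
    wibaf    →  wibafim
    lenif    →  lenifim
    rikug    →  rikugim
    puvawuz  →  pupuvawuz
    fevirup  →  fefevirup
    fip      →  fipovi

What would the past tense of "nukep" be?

nukepim

fip and fevirup both end in -p yet inflect differently (fipovi, fefevirup), so the final letter is not what conditions the rule; the number of vowels is.
"nukep" has 2 vowels. The stems with 2 vowels (rikug → rikugim, wibaf → wibafim, lenif → lenifim) add -im.
The other patterns: stems with 1 vowel add -ovi; stems with 3 vowels repeat the first consonant+vowel as a prefix.
So nukep → nukepim.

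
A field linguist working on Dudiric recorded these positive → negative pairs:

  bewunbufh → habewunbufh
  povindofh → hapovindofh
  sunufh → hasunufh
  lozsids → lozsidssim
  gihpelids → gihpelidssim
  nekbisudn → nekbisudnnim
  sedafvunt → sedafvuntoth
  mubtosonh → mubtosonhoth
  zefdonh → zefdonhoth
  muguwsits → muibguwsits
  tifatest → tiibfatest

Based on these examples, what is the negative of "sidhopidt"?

bewunbufh and mubtosonh both end in -h yet inflect differently (habewunbufh, mubtosonhoth), so the final letter is not what conditions the rule; the second-to-last letter is.
"sidhopidt" has second-to-last letter 'd'. The stems whose second-to-last letter is 'd' (lozsids → lozsidssim, gihpelids → gihpelidssim, nekbisudn → nekbisudnnim) double the final consonant and add -im.
The other patterns: stems whose second-to-last letter is 'f' add the prefix ha-; stems whose second-to-last letter is 'n' add -oth; stems whose second-to-last letter is 's' or 't' insert -ib- after the first vowel.
So sidhopidt → sidhopidttim.

sidhopidttim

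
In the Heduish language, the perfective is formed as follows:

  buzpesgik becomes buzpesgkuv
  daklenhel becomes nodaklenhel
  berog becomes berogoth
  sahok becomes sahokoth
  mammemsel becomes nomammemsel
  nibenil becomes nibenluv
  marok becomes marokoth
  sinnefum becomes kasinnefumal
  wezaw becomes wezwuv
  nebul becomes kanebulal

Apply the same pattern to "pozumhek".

nopozumhek

mammemsel and nibenil both end in -l yet inflect differently (nomammemsel, nibenluv), so the final letter is not what conditions the rule; the last vowel is.
"pozumhek" has last vowel 'e'. The stems whose last vowel is 'e' (mammemsel → nomammemsel, daklenhel → nodaklenhel) add the prefix no-.
The other patterns: stems whose last vowel is 'o' add -oth; stems whose last vowel is 'a' or 'i' delete the last vowel and add -uv; stems whose last vowel is 'u' add ka- … -al around the stem.
So pozumhek → nopozumhek.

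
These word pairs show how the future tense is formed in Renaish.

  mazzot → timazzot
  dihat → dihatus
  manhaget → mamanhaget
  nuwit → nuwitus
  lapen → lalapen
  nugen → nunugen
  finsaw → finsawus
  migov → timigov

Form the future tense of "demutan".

"demutan" has last vowel 'a'. The stems whose last vowel is 'a' (finsaw → finsawus, dihat → dihatus) add -us.
The other patterns: stems whose last vowel is 'e' repeat the first consonant+vowel as a prefix; stems whose last vowel is 'o' add the prefix ti-.
So demutan → demutanus.

demutanus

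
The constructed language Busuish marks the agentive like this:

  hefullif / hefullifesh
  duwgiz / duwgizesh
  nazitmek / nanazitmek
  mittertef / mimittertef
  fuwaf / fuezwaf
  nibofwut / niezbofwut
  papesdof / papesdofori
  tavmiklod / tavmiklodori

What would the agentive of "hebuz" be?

heezbuz

hefullif and mittertef both end in -f yet inflect differently (hefullifesh, mimittertef), so the final letter is not what conditions the rule; the last vowel is.
"hebuz" has last vowel 'u'. The one such stem in the data (nibofwut → niezbofwut) inserts -ez- after the first vowel (as does fuwaf), so the same rule applies.
So hebuz → heezbuz.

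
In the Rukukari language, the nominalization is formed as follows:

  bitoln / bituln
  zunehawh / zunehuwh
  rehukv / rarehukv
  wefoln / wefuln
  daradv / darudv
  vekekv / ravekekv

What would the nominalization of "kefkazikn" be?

vekekv and daradv both end in -v yet inflect differently (ravekekv, darudv), so the final letter is not what conditions the rule; the second-to-last letter is.
"kefkazikn" has second-to-last letter 'k'. The stems whose second-to-last letter is 'k' (vekekv → ravekekv, rehukv → rarehukv) add the prefix ra-.
So kefkazikn → rakefkazikn.

rakefkazikn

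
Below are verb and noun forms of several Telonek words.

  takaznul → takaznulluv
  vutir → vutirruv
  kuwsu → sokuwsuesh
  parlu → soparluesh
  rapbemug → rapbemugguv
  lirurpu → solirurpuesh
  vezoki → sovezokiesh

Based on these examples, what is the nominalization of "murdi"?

parlu and takaznul both have last vowel 'u' yet inflect differently (soparluesh, takaznulluv), so the last vowel is not what conditions the rule; whether the stem ends in a vowel or a consonant is.
"murdi" ends in a vowel. The stems ending in a vowel (parlu → soparluesh, lirurpu → solirurpuesh, vezoki → sovezokiesh) add so- … -esh around the stem.
So murdi → somurdiesh.

somurdiesh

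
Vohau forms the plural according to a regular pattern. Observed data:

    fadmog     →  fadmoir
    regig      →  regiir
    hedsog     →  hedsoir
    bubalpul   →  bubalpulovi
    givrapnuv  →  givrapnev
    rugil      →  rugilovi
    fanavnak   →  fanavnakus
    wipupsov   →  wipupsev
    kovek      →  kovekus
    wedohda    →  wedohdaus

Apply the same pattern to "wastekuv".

wipupsov and fadmog both have last vowel 'o' yet inflect differently (wipupsev, fadmoir), so the last vowel is not what conditions the rule; the final letter is.
"wastekuv" ends in -v. The stems ending in -v (givrapnuv → givrapnev, wipupsov → wipupsev) change the last vowel to 'e'.
So wastekuv → wastekev.

wastekev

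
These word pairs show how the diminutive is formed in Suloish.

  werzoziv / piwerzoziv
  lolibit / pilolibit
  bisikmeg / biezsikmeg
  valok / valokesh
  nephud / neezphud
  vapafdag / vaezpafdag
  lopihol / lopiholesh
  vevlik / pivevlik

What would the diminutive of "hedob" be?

hedobesh

"hedob" has last vowel 'o'. The stems whose last vowel is 'o' (lopihol → lopiholesh, valok → valokesh) add -esh.
So hedob → hedobesh.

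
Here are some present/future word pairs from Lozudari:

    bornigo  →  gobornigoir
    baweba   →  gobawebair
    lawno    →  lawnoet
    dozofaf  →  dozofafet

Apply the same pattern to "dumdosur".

"dumdosur" begins with d-. The one such stem in the data (dozofaf → dozofafet) adds -et, so the same rule applies.
So dumdosur → dumdosuret.

dumdosuret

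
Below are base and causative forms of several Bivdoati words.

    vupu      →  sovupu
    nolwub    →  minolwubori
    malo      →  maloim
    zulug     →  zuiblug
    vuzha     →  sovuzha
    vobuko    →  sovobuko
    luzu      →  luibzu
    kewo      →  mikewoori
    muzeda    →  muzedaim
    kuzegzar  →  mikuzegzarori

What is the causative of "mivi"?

miviim

kewo and malo both end in -o yet inflect differently (mikewoori, maloim), so the final letter is not what conditions the rule; the first letter is.
"mivi" begins with m-. The stems beginning with m- (muzeda → muzedaim, malo → maloim) add -im.
The other patterns: stems beginning with k- or n- add mi- … -ori around the stem; stems beginning with v- add the prefix so-; stems beginning with l- or z- insert -ib- after the first vowel.
So mivi → miviim.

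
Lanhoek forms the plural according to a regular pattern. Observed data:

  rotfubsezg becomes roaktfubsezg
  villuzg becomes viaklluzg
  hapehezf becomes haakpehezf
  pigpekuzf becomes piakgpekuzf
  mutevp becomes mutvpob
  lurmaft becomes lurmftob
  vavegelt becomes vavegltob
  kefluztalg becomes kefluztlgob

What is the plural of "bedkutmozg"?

beakdkutmozg

rotfubsezg and kefluztalg both end in -g yet inflect differently (roaktfubsezg, kefluztlgob), so the final letter is not what conditions the rule; the second-to-last letter is.
"bedkutmozg" has second-to-last letter 'z'. The stems whose second-to-last letter is 'z' (rotfubsezg → roaktfubsezg, villuzg → viaklluzg, hapehezf → haakpehezf) insert -ak- after the first vowel.
So bedkutmozg → beakdkutmozg.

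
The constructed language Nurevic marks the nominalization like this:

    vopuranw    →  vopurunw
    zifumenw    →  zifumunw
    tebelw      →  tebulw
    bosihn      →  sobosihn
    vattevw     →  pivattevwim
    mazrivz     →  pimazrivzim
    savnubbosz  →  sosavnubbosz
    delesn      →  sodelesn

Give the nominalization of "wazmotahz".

sowazmotahz

"wazmotahz" has second-to-last letter 'h'. The one such stem in the data (bosihn → sobosihn) adds the prefix so-, so the same rule applies.
So wazmotahz → sowazmotahz.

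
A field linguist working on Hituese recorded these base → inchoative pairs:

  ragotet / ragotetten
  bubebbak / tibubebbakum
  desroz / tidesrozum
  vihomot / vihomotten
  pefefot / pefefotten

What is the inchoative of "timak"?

titimakum

pefefot and desroz both have last vowel 'o' yet inflect differently (pefefotten, tidesrozum), so the last vowel is not what conditions the rule; the final letter is.
"timak" ends in -k. The one such stem in the data (bubebbak → tibubebbakum) adds ti- … -um around the stem, so the same rule applies.
So timak → titimakum.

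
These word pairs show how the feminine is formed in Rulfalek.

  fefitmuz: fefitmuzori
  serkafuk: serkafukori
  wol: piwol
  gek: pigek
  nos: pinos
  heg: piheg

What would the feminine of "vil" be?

pivil

serkafuk and gek both end in -k yet inflect differently (serkafukori, pigek), so the final letter is not what conditions the rule; the number of vowels is.
"vil" has 1 vowel. The stems with 1 vowel (heg → piheg, gek → pigek, nos → pinos) add the prefix pi-.
The other pattern: stems with 3 vowels add -ori.
So vil → pivil.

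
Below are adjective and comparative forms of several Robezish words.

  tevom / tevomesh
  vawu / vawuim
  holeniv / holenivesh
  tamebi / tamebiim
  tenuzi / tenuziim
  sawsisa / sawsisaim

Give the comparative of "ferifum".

ferifumesh

"ferifum" ends in a consonant. The stems ending in a consonant (holeniv → holenivesh, tevom → tevomesh) add -esh.
So ferifum → ferifumesh.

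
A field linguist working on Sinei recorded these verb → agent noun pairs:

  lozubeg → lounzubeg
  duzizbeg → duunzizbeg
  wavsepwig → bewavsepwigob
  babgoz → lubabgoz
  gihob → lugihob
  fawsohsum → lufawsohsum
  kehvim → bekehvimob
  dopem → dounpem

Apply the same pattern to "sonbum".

lusonbum

duzizbeg and wavsepwig both end in -g yet inflect differently (duunzizbeg, bewavsepwigob), so the final letter is not what conditions the rule; the last vowel is.
"sonbum" has last vowel 'u'. The one such stem in the data (fawsohsum → lufawsohsum) adds the prefix lu-, so the same rule applies.
So sonbum → lusonbum.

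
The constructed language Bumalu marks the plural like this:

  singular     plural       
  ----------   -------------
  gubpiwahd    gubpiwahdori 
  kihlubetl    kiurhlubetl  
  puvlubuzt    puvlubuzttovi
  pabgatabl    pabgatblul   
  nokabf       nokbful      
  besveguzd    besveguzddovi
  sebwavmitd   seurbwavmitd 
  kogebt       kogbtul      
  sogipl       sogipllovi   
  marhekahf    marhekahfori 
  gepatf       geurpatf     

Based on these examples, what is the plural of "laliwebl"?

marhekahf and nokabf both end in -f yet inflect differently (marhekahfori, nokbful), so the final letter is not what conditions the rule; the second-to-last letter is.
"laliwebl" has second-to-last letter 'b'. The stems whose second-to-last letter is 'b' (pabgatabl → pabgatblul, kogebt → kogbtul, nokabf → nokbful) delete the last vowel and add -ul.
The other patterns: stems whose second-to-last letter is 'h' add -ori; stems whose second-to-last letter is 't' insert -ur- after the first vowel; stems whose second-to-last letter is 'p' or 'z' double the final consonant and add -ovi.
So laliwebl → laliwblul.

laliwblul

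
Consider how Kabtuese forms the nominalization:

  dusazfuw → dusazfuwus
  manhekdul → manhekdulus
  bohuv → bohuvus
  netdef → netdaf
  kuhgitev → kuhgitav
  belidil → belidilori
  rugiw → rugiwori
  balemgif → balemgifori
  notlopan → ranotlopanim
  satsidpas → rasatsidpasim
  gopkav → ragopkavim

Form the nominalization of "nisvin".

bohuv and kuhgitev both end in -v yet inflect differently (bohuvus, kuhgitav), so the final letter is not what conditions the rule; the last vowel is.
"nisvin" has last vowel 'i'. The stems whose last vowel is 'i' (belidil → belidilori, rugiw → rugiwori, balemgif → balemgifori) add -ori.
The other patterns: stems whose last vowel is 'u' add -us; stems whose last vowel is 'e' change the last vowel to 'a'; stems whose last vowel is 'a' add ra- … -im around the stem.
So nisvin → nisvinori.

nisvinori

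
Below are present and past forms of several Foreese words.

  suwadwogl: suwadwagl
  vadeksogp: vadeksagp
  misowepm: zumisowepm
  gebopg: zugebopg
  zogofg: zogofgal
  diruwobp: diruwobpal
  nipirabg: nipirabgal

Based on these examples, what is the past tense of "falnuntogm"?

"falnuntogm" has second-to-last letter 'g'. The stems whose second-to-last letter is 'g' (suwadwogl → suwadwagl, vadeksogp → vadeksagp) change the last vowel to 'a'.
The other patterns: stems whose second-to-last letter is 'p' add the prefix zu-; stems whose second-to-last letter is 'b' or 'f' add -al.
So falnuntogm → falnuntagm.

falnuntagm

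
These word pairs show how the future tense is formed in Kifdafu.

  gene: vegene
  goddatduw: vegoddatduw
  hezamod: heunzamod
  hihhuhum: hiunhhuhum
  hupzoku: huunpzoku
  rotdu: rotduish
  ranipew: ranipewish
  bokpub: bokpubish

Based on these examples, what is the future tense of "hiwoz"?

hiunwoz

hupzoku and rotdu both end in -u yet inflect differently (huunpzoku, rotduish), so the final letter is not what conditions the rule; the first letter is.
"hiwoz" begins with h-. The stems beginning with h- (hezamod → heunzamod, hihhuhum → hiunhhuhum, hupzoku → huunpzoku) insert -un- after the first vowel.
The other patterns: stems beginning with g- add the prefix ve-; stems beginning with b- or r- add -ish.
So hiwoz → hiunwoz.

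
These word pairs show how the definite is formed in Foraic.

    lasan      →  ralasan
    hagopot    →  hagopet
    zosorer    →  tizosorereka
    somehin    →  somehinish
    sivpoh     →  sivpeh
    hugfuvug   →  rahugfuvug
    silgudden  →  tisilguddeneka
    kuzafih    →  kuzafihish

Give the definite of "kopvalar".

silgudden and somehin both end in -n yet inflect differently (tisilguddeneka, somehinish), so the final letter is not what conditions the rule; the last vowel is.
"kopvalar" has last vowel 'a'. The one such stem in the data (lasan → ralasan) adds the prefix ra-, so the same rule applies.
The other patterns: stems whose last vowel is 'e' add ti- … -eka around the stem; stems whose last vowel is 'i' add -ish; stems whose last vowel is 'o' change the last vowel to 'e'.
So kopvalar → rakopvalar.

rakopvalar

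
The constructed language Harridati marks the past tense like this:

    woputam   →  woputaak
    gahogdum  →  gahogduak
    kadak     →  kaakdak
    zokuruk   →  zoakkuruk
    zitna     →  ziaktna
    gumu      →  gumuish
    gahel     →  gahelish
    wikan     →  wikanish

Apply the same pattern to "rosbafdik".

woputam and kadak both have last vowel 'a' yet inflect differently (woputaak, kaakdak), so the last vowel is not what conditions the rule; the final letter is.
"rosbafdik" ends in -k. The stems ending in -k (kadak → kaakdak, zokuruk → zoakkuruk) insert -ak- after the first vowel.
The other patterns: stems ending in -m drop the final letter and add -ak; stems ending in -l, -n or -u add -ish.
So rosbafdik → roaksbafdik.

roaksbafdik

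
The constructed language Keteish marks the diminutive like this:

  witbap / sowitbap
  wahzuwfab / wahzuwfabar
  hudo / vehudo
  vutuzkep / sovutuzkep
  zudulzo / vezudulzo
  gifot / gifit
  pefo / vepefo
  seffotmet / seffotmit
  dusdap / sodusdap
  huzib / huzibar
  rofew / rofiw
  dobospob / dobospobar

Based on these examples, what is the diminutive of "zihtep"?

witbap and wahzuwfab both have last vowel 'a' yet inflect differently (sowitbap, wahzuwfabar), so the last vowel is not what conditions the rule; the final letter is.
"zihtep" ends in -p. The stems ending in -p (witbap → sowitbap, vutuzkep → sovutuzkep, dusdap → sodusdap) add the prefix so-.
So zihtep → sozihtep.

sozihtep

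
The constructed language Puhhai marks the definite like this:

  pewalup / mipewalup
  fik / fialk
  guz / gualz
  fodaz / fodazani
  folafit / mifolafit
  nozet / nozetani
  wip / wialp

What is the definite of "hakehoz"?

guz and fodaz both end in -z yet inflect differently (gualz, fodazani), so the final letter is not what conditions the rule; the number of vowels is.
"hakehoz" has 3 vowels. The stems with 3 vowels (pewalup → mipewalup, folafit → mifolafit) add the prefix mi-.
So hakehoz → mihakehoz.

mihakehoz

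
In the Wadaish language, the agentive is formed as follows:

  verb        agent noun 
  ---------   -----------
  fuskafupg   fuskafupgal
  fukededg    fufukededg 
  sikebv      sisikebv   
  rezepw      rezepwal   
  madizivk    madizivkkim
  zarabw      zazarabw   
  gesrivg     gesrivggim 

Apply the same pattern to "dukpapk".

dukpapkal

gesrivg and fuskafupg both end in -g yet inflect differently (gesrivggim, fuskafupgal), so the final letter is not what conditions the rule; the second-to-last letter is.
"dukpapk" has second-to-last letter 'p'. The stems whose second-to-last letter is 'p' (fuskafupg → fuskafupgal, rezepw → rezepwal) add -al.
The other patterns: stems whose second-to-last letter is 'v' double the final consonant and add -im; stems whose second-to-last letter is 'b' or 'd' repeat the first consonant+vowel as a prefix.
So dukpapk → dukpapkal.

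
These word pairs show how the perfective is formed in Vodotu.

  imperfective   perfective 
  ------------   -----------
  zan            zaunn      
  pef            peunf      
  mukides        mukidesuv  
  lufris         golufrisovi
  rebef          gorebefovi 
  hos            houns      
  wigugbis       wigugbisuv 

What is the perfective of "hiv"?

"hiv" has 1 vowel. The stems with 1 vowel (pef → peunf, zan → zaunn, hos → houns) insert -un- after the first vowel.
The other patterns: stems with 2 vowels add go- … -ovi around the stem; stems with 3 vowels add -uv.
So hiv → hiunv.

hiunv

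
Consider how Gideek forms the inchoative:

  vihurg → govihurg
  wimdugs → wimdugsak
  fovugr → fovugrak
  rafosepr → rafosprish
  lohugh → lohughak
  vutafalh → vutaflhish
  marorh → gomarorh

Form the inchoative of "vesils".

lohugh and marorh both end in -h yet inflect differently (lohughak, gomarorh), so the final letter is not what conditions the rule; the second-to-last letter is.
"vesils" has second-to-last letter 'l'. The one such stem in the data (vutafalh → vutaflhish) deletes the last vowel and adds -ish (as does rafosepr), so the same rule applies.
So vesils → veslsish.

veslsish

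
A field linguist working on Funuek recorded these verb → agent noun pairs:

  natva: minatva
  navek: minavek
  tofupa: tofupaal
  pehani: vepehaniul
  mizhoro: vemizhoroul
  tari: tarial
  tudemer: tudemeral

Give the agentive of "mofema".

vemofemaul

tofupa and natva both end in -a yet inflect differently (tofupaal, minatva), so the final letter is not what conditions the rule; the first letter is.
"mofema" begins with m-. The one such stem in the data (mizhoro → vemizhoroul) adds ve- … -ul around the stem, so the same rule applies.
The other patterns: stems beginning with t- add -al; stems beginning with n- add the prefix mi-.
So mofema → vemofemaul.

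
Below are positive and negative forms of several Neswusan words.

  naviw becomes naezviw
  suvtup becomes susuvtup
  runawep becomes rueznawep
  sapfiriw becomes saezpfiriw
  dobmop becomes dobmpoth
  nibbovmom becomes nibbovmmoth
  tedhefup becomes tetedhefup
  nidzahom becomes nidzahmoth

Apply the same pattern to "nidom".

nidmoth

dobmop and tedhefup both end in -p yet inflect differently (dobmpoth, tetedhefup), so the final letter is not what conditions the rule; the last vowel is.
"nidom" has last vowel 'o'. The stems whose last vowel is 'o' (dobmop → dobmpoth, nidzahom → nidzahmoth, nibbovmom → nibbovmmoth) delete the last vowel and add -oth.
So nidom → nidmoth.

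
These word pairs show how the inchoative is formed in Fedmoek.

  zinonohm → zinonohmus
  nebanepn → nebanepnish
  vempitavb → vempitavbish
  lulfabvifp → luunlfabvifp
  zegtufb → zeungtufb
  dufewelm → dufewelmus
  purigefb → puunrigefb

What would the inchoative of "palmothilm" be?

palmothilmus

vempitavb and zegtufb both end in -b yet inflect differently (vempitavbish, zeungtufb), so the final letter is not what conditions the rule; the second-to-last letter is.
"palmothilm" has second-to-last letter 'l'. The one such stem in the data (dufewelm → dufewelmus) adds -us, so the same rule applies.
The other patterns: stems whose second-to-last letter is 'p' or 'v' add -ish; stems whose second-to-last letter is 'f' insert -un- after the first vowel.
So palmothilm → palmothilmus.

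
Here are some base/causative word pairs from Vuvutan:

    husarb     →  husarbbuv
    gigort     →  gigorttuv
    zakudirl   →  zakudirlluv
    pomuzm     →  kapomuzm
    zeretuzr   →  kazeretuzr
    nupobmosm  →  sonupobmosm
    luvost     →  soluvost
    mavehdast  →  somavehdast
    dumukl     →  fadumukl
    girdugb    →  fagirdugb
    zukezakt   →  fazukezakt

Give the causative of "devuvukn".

"devuvukn" has second-to-last letter 'k'. The stems whose second-to-last letter is 'k' (dumukl → fadumukl, zukezakt → fazukezakt) add the prefix fa-.
So devuvukn → fadevuvukn.

fadevuvukn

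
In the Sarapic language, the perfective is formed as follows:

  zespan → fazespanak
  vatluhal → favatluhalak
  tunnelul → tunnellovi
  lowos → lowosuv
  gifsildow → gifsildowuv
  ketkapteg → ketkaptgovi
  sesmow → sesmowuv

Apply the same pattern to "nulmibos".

"nulmibos" has last vowel 'o'. The stems whose last vowel is 'o' (lowos → lowosuv, sesmow → sesmowuv, gifsildow → gifsildowuv) add -uv.
So nulmibos → nulmibosuv.

nulmibosuv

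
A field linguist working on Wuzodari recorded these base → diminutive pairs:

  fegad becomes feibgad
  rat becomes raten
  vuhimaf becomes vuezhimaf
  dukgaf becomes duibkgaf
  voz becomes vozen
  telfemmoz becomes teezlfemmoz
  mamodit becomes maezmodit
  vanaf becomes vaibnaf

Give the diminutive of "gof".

gofen

"gof" has 1 vowel. The stems with 1 vowel (rat → raten, voz → vozen) add -en.
The other patterns: stems with 2 vowels insert -ib- after the first vowel; stems with 3 vowels insert -ez- after the first vowel.
So gof → gofen.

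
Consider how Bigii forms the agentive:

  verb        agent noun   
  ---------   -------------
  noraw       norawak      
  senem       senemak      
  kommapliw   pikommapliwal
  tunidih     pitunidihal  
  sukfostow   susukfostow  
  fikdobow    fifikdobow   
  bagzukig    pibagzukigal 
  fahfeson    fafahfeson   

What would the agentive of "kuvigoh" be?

kommapliw and sukfostow both end in -w yet inflect differently (pikommapliwal, susukfostow), so the final letter is not what conditions the rule; the last vowel is.
"kuvigoh" has last vowel 'o'. The stems whose last vowel is 'o' (sukfostow → susukfostow, fikdobow → fifikdobow, fahfeson → fafahfeson) repeat the first consonant+vowel as a prefix.
The other patterns: stems whose last vowel is 'i' add pi- … -al around the stem; stems whose last vowel is 'a' or 'e' add -ak.
So kuvigoh → kukuvigoh.

kukuvigoh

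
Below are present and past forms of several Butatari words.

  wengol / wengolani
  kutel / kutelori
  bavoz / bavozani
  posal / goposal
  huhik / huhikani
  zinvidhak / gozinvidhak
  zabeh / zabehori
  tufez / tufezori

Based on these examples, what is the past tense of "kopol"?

kopolani

kutel and posal both end in -l yet inflect differently (kutelori, goposal), so the final letter is not what conditions the rule; the last vowel is.
"kopol" has last vowel 'o'. The stems whose last vowel is 'o' (wengol → wengolani, bavoz → bavozani) add -ani.
So kopol → kopolani.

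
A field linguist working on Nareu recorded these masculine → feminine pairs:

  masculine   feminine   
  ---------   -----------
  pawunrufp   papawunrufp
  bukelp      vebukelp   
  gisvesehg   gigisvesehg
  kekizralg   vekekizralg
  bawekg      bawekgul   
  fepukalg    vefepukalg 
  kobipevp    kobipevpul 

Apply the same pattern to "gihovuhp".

kekizralg and bawekg both end in -g yet inflect differently (vekekizralg, bawekgul), so the final letter is not what conditions the rule; the second-to-last letter is.
"gihovuhp" has second-to-last letter 'h'. The one such stem in the data (gisvesehg → gigisvesehg) repeats the first consonant+vowel as a prefix (as does pawunrufp), so the same rule applies.
The other patterns: stems whose second-to-last letter is 'l' add the prefix ve-; stems whose second-to-last letter is 'k' or 'v' add -ul.
So gihovuhp → gigihovuhp.

gigihovuhp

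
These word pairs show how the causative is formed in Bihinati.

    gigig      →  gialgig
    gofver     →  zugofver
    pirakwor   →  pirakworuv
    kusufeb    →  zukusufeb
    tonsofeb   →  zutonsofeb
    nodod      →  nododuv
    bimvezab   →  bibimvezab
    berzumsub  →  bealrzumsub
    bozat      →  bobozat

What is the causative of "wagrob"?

wagrobuv

berzumsub and bimvezab both end in -b yet inflect differently (bealrzumsub, bibimvezab), so the final letter is not what conditions the rule; the last vowel is.
"wagrob" has last vowel 'o'. The stems whose last vowel is 'o' (pirakwor → pirakworuv, nodod → nododuv) add -uv.
The other patterns: stems whose last vowel is 'i' or 'u' insert -al- after the first vowel; stems whose last vowel is 'a' repeat the first consonant+vowel as a prefix; stems whose last vowel is 'e' add the prefix zu-.
So wagrob → wagrobuv.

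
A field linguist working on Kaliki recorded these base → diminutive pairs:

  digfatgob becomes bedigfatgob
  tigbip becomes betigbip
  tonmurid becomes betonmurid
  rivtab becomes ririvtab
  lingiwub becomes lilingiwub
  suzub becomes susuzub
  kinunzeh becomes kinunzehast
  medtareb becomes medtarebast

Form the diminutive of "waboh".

"waboh" has last vowel 'o'. The one such stem in the data (digfatgob → bedigfatgob) adds the prefix be-, so the same rule applies.
The other patterns: stems whose last vowel is 'a' or 'u' repeat the first consonant+vowel as a prefix; stems whose last vowel is 'e' add -ast.
So waboh → bewaboh.

bewaboh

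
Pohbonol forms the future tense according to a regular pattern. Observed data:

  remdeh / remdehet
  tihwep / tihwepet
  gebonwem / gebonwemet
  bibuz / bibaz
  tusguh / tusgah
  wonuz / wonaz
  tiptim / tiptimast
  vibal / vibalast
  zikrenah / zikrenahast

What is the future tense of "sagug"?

"sagug" has last vowel 'u'. The stems whose last vowel is 'u' (bibuz → bibaz, tusguh → tusgah, wonuz → wonaz) change the last vowel to 'a'.
The other patterns: stems whose last vowel is 'e' add -et; stems whose last vowel is 'a' or 'i' add -ast.
So sagug → sagag.

sagag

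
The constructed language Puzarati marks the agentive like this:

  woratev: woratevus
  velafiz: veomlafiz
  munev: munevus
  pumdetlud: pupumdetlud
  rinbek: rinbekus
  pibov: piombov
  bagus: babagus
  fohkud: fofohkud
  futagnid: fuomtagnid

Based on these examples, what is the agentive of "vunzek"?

munev and pibov both end in -v yet inflect differently (munevus, piombov), so the final letter is not what conditions the rule; the last vowel is.
"vunzek" has last vowel 'e'. The stems whose last vowel is 'e' (munev → munevus, rinbek → rinbekus, woratev → woratevus) add -us.
The other patterns: stems whose last vowel is 'u' repeat the first consonant+vowel as a prefix; stems whose last vowel is 'i' or 'o' insert -om- after the first vowel.
So vunzek → vunzekus.

vunzekus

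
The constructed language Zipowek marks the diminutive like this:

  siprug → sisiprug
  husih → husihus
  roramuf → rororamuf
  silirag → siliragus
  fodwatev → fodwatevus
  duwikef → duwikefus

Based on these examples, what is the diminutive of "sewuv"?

sesewuv

"sewuv" has last vowel 'u'. The stems whose last vowel is 'u' (roramuf → rororamuf, siprug → sisiprug) repeat the first consonant+vowel as a prefix.
The other pattern: stems whose last vowel is 'a', 'e' or 'i' add -us.
So sewuv → sesewuv.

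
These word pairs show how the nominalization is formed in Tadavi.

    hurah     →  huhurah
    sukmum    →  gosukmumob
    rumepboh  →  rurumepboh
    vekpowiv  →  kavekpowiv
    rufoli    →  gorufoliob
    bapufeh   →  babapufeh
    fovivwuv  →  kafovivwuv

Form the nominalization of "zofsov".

kazofsov

"zofsov" ends in -v. The stems ending in -v (fovivwuv → kafovivwuv, vekpowiv → kavekpowiv) add the prefix ka-.
So zofsov → kazofsov.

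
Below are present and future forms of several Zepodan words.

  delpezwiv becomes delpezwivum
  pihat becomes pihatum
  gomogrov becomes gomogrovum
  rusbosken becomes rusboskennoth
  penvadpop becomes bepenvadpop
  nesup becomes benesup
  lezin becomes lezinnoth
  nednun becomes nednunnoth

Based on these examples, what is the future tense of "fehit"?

nednun and nesup both have last vowel 'u' yet inflect differently (nednunnoth, benesup), so the last vowel is not what conditions the rule; the final letter is.
"fehit" ends in -t. The one such stem in the data (pihat → pihatum) adds -um, so the same rule applies.
So fehit → fehitum.

fehitum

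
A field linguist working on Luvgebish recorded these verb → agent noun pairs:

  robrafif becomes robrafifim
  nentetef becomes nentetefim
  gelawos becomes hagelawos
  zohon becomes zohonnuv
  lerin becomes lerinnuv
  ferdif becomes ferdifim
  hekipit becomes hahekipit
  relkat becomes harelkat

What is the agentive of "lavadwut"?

"lavadwut" ends in -t. The stems ending in -t (hekipit → hahekipit, relkat → harelkat) add the prefix ha-.
The other patterns: stems ending in -n double the final consonant and add -uv; stems ending in -f add -im.
So lavadwut → halavadwut.

halavadwut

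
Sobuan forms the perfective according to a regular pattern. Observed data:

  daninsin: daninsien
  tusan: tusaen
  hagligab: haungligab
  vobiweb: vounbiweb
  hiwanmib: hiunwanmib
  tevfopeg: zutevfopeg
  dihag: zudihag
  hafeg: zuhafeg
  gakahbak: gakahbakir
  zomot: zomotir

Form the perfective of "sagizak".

tusan and hagligab both have last vowel 'a' yet inflect differently (tusaen, haungligab), so the last vowel is not what conditions the rule; the final letter is.
"sagizak" ends in -k. The one such stem in the data (gakahbak → gakahbakir) adds -ir, so the same rule applies.
The other patterns: stems ending in -n drop the final letter and add -en; stems ending in -b insert -un- after the first vowel; stems ending in -g add the prefix zu-.
So sagizak → sagizakir.

sagizakir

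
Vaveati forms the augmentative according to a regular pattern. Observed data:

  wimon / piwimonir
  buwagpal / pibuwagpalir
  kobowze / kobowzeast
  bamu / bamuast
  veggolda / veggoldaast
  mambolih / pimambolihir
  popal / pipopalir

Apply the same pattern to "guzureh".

piguzurehir

veggolda and buwagpal both have last vowel 'a' yet inflect differently (veggoldaast, pibuwagpalir), so the last vowel is not what conditions the rule; whether the stem ends in a vowel or a consonant is.
"guzureh" ends in a consonant. The stems ending in a consonant (buwagpal → pibuwagpalir, mambolih → pimambolihir, popal → pipopalir) add pi- … -ir around the stem.
The other pattern: stems ending in a vowel add -ast.
So guzureh → piguzurehir.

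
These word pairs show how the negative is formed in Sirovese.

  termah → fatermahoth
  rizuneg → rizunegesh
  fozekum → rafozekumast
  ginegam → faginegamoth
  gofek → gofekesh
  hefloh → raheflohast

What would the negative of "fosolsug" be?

rafosolsugast

"fosolsug" has last vowel 'u'. The one such stem in the data (fozekum → rafozekumast) adds ra- … -ast around the stem, so the same rule applies.
So fosolsug → rafosolsugast.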